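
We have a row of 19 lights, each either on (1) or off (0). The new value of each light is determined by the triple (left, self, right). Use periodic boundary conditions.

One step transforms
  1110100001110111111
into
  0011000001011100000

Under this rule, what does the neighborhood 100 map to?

At position 5 the neighborhood is 100; the next row has 0 there.

0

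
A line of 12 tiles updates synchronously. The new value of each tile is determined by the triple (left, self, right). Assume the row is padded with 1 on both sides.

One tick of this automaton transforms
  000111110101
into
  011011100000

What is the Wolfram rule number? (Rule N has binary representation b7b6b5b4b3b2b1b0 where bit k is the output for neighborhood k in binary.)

131

position 4: 111 → 1  (bit 7 = 1)
position 7: 110 → 0  (bit 6 = 0)
position 8: 101 → 0  (bit 5 = 0)
position 0: 100 → 0  (bit 4 = 0)
position 3: 011 → 0  (bit 3 = 0)
position 9: 010 → 0  (bit 2 = 0)
position 2: 001 → 1  (bit 1 = 1)
position 1: 000 → 1  (bit 0 = 1)
bits b7..b0 = 10000011 = 131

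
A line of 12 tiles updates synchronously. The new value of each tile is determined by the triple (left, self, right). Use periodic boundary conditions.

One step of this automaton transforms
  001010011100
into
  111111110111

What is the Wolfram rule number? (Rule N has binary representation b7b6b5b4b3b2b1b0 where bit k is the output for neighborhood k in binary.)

127

position 8: 111 → 0  (bit 7 = 0)
position 9: 110 → 1  (bit 6 = 1)
position 3: 101 → 1  (bit 5 = 1)
position 5: 100 → 1  (bit 4 = 1)
position 7: 011 → 1  (bit 3 = 1)
position 2: 010 → 1  (bit 2 = 1)
position 1: 001 → 1  (bit 1 = 1)
position 0: 000 → 1  (bit 0 = 1)
bits b7..b0 = 01111111 = 127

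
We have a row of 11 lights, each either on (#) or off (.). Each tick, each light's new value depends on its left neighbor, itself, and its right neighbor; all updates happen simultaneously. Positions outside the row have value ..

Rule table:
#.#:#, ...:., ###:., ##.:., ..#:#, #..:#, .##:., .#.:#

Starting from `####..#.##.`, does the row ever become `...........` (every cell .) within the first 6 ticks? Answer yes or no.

....####..#
...#....###
..###..#...
.#...####..
###.#....#.
...###..###
tick 6 is ...###..###, still not uniform .

no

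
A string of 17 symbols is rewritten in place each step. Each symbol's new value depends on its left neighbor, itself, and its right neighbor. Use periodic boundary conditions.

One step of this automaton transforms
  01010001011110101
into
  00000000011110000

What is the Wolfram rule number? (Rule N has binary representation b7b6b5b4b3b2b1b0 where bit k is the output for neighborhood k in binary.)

200

position 10: 111 → 1  (bit 7 = 1)
position 12: 110 → 1  (bit 6 = 1)
position 0: 101 → 0  (bit 5 = 0)
position 4: 100 → 0  (bit 4 = 0)
position 9: 011 → 1  (bit 3 = 1)
position 1: 010 → 0  (bit 2 = 0)
position 6: 001 → 0  (bit 1 = 0)
position 5: 000 → 0  (bit 0 = 0)
bits b7..b0 = 11001000 = 200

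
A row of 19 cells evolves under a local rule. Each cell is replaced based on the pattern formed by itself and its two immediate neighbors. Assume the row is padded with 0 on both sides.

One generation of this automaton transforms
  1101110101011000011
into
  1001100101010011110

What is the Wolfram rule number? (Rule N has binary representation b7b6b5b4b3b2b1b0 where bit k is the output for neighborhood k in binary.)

position 4: 111 → 1  (bit 7 = 1)
position 1: 110 → 0  (bit 6 = 0)
position 2: 101 → 0  (bit 5 = 0)
position 13: 100 → 0  (bit 4 = 0)
position 0: 011 → 1  (bit 3 = 1)
position 7: 010 → 1  (bit 2 = 1)
position 16: 001 → 1  (bit 1 = 1)
position 14: 000 → 1  (bit 0 = 1)
bits b7..b0 = 10001111 = 143

143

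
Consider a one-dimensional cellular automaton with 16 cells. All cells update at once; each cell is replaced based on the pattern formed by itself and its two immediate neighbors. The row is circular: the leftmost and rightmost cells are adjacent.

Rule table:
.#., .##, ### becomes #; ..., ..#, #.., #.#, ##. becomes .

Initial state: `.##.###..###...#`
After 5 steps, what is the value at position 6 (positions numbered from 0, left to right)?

.#..##...##....#
.#..#....#.....#
.#..#....#.....#  (fixed point — unchanged through step 5)
position 6 holds .

.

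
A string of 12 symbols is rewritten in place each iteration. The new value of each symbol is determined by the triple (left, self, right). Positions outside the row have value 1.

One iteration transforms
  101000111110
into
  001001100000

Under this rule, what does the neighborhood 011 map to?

1

At position 6 the neighborhood is 011; the next row has 1 there.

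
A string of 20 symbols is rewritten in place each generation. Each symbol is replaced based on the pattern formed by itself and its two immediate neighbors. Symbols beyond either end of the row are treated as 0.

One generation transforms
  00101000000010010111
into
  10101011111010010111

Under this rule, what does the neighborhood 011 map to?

At position 17 the neighborhood is 011; the next row has 1 there.

1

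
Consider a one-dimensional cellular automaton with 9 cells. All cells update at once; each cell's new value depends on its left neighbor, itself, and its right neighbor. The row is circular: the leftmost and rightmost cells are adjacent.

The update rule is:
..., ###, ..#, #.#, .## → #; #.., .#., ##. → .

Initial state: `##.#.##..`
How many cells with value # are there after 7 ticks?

5

#.#.##..#
.#.##..##
#.##..##.
.##..##.#
##..##.#.
#..##.#.#
..##.#.##
count of #: 5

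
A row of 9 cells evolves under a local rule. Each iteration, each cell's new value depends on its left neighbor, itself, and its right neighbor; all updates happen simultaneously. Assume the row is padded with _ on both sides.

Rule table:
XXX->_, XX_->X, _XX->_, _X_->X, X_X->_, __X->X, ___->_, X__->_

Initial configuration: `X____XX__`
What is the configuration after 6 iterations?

X_X_X_X__

iteration 1: X___X_X__
iteration 2: X__XX_X__
iteration 3: X_X_X_X__
iteration 4: X_X_X_X__  (fixed point — unchanged through iteration 6)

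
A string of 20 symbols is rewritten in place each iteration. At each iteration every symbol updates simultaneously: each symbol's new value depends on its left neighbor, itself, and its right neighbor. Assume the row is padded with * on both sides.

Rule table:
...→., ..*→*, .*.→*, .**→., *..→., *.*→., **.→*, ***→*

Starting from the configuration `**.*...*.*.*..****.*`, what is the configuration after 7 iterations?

**.*..**.*.*.*.***..
**.*.*.*.*.*.*..**.*
**.*.*.*.*.*.*.*.*..
**.*.*.*.*.*.*.*.*.*
**.*.*.*.*.*.*.*.*..  (repeats iteration 3; period 2)
iteration 7: **.*.*.*.*.*.*.*.*..

**.*.*.*.*.*.*.*.*..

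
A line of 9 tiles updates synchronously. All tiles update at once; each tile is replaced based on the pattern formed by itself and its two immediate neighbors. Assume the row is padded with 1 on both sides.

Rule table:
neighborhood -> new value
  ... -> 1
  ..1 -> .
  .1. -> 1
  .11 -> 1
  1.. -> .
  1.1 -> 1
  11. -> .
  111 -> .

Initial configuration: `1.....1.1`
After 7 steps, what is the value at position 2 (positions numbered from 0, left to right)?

..111.111
..1..11..
..1..1...
..1..1.1.
..1..1111
..1..1...  (repeats step 3; period 3)
step 7: ..1..1.1.
position 2 holds 1

1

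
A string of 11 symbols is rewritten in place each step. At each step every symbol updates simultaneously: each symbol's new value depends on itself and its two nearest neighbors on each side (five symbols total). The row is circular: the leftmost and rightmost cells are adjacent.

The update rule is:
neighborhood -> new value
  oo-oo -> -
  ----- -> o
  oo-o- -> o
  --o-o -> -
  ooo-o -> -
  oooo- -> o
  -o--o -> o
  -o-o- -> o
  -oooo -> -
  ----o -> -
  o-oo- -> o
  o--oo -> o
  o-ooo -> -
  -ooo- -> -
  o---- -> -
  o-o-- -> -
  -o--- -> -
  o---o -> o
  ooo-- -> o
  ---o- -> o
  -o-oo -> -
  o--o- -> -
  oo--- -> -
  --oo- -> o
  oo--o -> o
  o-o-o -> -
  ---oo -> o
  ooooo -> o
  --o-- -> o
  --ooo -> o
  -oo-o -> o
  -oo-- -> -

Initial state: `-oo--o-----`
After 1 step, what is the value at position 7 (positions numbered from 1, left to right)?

-

oo-o-o--oo-
position 7 holds -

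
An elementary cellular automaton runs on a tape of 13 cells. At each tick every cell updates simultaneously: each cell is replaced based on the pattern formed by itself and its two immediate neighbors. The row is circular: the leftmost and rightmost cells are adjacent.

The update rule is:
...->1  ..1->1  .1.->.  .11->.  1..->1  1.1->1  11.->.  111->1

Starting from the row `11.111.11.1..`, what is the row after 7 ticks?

..1.1.1..1.11

tick 1: ..1.1.1..1.11
tick 2: 11.1.1.11.1..
tick 3: ..1.1.1..1.11  (repeats tick 1; period 2)
tick 7: ..1.1.1..1.11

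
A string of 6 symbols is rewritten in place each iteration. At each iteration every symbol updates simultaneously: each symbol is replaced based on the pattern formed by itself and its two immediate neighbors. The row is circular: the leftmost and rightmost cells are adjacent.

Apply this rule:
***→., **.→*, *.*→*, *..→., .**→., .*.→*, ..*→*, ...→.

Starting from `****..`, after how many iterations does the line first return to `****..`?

...*.*
..****
.*...*
**..**
.*.*..
****..

6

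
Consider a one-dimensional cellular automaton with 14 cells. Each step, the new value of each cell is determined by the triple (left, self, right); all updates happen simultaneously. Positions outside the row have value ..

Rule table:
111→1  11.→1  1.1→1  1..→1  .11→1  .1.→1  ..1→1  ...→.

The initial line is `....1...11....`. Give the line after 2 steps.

...111.1111...
..1111111111..

..1111111111..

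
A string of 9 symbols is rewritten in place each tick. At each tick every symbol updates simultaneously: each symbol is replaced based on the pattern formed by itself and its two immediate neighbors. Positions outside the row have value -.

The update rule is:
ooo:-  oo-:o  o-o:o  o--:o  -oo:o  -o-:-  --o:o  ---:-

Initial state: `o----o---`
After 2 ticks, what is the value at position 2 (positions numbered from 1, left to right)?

-

tick 1: -o--o-o--
tick 2: o-oo-o-o-
position 2 holds -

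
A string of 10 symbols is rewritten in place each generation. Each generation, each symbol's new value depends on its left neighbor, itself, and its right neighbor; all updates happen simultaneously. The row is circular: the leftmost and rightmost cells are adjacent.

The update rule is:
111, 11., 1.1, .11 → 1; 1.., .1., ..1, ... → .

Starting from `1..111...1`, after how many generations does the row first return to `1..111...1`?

generation 1: 1..111...1

1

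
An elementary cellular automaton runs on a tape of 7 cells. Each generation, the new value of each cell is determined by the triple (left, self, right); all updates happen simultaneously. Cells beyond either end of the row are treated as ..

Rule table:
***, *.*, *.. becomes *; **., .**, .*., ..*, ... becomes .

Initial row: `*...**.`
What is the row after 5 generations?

.*....*
..*....
...*...
....*..
.....*.

.....*.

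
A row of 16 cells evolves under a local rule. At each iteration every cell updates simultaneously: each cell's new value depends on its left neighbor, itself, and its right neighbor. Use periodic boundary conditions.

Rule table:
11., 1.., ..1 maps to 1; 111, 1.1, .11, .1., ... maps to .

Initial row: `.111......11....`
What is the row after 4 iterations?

.1.11..1......1.

1..11....1.11...
.11.11..1...11.1
..1..111.1.1.1..
.1.11..1......1.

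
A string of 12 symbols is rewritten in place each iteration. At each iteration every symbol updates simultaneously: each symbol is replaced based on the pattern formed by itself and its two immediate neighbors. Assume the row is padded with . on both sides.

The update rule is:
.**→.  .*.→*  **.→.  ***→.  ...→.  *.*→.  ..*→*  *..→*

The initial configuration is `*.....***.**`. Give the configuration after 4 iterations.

**...*......
..*.***.....
.**....*....
*..*..***...

*..*..***...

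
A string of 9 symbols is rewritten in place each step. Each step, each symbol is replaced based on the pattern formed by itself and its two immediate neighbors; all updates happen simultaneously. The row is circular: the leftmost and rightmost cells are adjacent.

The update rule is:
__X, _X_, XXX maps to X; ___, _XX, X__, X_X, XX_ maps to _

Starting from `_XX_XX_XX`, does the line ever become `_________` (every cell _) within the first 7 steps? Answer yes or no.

yes

step 1: _________
all cells are _ at step 1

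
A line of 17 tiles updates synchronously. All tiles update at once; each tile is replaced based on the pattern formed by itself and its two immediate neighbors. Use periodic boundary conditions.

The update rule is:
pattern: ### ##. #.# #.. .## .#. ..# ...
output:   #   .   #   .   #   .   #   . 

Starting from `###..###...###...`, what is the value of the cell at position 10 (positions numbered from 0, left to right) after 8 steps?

##..###...###...#
#..###...###...##
..###...###...###
.###...###...###.
###...###...###..
##...###...###..#
#...###...###..##
...###...###..###
position 10 holds #

#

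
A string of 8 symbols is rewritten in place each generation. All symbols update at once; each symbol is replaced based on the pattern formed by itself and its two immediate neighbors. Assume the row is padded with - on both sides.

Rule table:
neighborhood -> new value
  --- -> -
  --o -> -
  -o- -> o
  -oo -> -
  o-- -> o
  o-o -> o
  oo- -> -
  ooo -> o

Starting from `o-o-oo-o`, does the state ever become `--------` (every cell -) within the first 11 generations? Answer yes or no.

oooo--oo
-oo-o---
---ooo--
----o-o-
----oooo
-----oo-
-------o
-------o  (fixed point — unchanged through generation 11)
generation 11 is -------o, still not uniform -

no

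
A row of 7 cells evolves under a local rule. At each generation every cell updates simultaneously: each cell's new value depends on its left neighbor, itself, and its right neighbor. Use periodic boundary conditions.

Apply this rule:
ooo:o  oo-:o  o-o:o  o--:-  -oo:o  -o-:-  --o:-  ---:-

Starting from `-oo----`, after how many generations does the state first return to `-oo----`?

-oo----

1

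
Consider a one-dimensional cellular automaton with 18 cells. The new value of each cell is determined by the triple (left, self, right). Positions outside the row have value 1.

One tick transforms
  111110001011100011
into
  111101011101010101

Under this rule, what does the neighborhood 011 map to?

At position 10 the neighborhood is 011; the next row has 0 there.

0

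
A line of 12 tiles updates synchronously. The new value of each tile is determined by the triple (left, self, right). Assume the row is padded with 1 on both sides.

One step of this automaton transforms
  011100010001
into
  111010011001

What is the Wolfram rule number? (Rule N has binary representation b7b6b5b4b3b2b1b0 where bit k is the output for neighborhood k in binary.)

position 2: 111 → 1  (bit 7 = 1)
position 3: 110 → 0  (bit 6 = 0)
position 0: 101 → 1  (bit 5 = 1)
position 4: 100 → 1  (bit 4 = 1)
position 1: 011 → 1  (bit 3 = 1)
position 7: 010 → 1  (bit 2 = 1)
position 6: 001 → 0  (bit 1 = 0)
position 5: 000 → 0  (bit 0 = 0)
bits b7..b0 = 10111100 = 188

188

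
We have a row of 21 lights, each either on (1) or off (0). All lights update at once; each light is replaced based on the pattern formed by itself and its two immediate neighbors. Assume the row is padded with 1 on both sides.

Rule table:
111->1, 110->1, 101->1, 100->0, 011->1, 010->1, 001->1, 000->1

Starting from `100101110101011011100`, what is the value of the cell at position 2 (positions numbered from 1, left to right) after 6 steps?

1

101111111111111111101
111111111111111111111
111111111111111111111  (fixed point — unchanged through step 6)
position 2 holds 1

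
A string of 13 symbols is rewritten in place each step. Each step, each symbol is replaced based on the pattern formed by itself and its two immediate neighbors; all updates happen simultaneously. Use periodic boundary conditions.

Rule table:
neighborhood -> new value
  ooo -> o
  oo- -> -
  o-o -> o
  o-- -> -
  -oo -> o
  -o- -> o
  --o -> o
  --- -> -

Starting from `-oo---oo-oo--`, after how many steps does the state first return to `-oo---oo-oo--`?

step 1: oo---oo-oo---
step 2: o---oo-oo---o
step 3: ---oo-oo---oo
step 4: --oo-oo---oo-
step 5: -oo-oo---oo--
step 6: oo-oo---oo---
step 7: o-oo---oo---o
step 8: -oo---oo---oo
step 9: oo---oo---oo-
step 10: o---oo---oo-o
step 11: ---oo---oo-oo
step 12: --oo---oo-oo-
step 13: -oo---oo-oo--

13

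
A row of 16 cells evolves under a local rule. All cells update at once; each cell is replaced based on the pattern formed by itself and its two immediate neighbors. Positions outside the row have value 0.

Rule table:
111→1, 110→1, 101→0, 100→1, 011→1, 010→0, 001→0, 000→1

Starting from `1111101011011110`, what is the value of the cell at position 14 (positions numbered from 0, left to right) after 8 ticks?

1

1111100011011111
1111111011011111
1111111011011111  (fixed point — unchanged through tick 8)
position 14 holds 1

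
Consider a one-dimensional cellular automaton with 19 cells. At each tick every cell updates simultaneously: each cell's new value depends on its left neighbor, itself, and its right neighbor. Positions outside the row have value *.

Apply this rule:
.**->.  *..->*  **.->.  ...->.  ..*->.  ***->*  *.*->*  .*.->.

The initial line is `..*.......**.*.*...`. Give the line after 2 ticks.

*..*........*.*.*..
.*..*........*.*.*.

.*..*........*.*.*.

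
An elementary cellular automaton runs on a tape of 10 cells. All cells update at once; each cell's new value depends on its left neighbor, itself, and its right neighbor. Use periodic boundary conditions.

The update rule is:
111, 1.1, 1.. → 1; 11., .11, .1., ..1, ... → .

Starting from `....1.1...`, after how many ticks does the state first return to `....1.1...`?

10

.....1.1..
......1.1.
.......1.1
1.......1.
.1.......1
1.1.......
.1.1......
..1.1.....
...1.1....
....1.1...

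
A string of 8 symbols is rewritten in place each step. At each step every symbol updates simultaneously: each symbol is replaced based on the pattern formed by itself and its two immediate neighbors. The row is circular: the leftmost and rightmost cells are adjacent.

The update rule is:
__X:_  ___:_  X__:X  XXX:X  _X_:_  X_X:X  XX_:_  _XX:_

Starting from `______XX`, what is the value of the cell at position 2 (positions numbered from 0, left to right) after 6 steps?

step 1: X_______
step 2: _X______
step 3: __X_____
step 4: ___X____
step 5: ____X___
step 6: _____X__
position 2 holds _

_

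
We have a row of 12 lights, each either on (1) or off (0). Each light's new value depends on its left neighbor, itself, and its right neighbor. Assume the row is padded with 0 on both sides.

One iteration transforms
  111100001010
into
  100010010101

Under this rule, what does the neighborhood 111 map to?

0

At position 1 the neighborhood is 111; the next row has 0 there.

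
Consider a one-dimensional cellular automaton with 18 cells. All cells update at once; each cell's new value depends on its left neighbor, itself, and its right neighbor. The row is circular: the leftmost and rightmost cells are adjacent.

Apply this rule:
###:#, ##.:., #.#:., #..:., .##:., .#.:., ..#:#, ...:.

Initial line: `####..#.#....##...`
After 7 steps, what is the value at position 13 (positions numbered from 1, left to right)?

.

.##..#......#....#
....#......#....#.
...#......#....#..
..#......#....#...
.#......#....#....
#......#....#.....
......#....#.....#
position 13 holds .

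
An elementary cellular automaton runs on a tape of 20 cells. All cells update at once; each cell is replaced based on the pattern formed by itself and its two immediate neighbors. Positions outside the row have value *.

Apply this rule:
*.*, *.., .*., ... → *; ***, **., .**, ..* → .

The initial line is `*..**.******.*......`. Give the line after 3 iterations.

.*...*......*******.
****.******........*
....*......*******..

....*......*******..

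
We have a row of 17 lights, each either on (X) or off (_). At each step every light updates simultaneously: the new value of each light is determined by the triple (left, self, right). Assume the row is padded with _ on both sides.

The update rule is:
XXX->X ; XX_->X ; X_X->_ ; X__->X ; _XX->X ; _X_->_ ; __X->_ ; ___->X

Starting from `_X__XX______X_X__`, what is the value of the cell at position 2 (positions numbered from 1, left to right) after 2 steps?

_

step 1: __X_XXXXXXX____XX
step 2: X___XXXXXXXXXX_XX
position 2 holds _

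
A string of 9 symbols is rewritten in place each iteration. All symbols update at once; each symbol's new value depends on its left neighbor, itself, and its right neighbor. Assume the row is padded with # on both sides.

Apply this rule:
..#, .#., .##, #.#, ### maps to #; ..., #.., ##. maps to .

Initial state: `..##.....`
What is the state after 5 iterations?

iteration 1: .##.....#
iteration 2: ##.....##
iteration 3: #.....###
iteration 4: .....####
iteration 5: ....#####

....#####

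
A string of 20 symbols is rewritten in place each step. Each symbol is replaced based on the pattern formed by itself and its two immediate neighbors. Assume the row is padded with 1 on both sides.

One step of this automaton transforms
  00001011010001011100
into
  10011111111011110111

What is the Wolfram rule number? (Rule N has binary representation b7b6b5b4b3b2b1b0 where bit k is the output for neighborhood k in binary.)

126

position 16: 111 → 0  (bit 7 = 0)
position 7: 110 → 1  (bit 6 = 1)
position 5: 101 → 1  (bit 5 = 1)
position 0: 100 → 1  (bit 4 = 1)
position 6: 011 → 1  (bit 3 = 1)
position 4: 010 → 1  (bit 2 = 1)
position 3: 001 → 1  (bit 1 = 1)
position 1: 000 → 0  (bit 0 = 0)
bits b7..b0 = 01111110 = 126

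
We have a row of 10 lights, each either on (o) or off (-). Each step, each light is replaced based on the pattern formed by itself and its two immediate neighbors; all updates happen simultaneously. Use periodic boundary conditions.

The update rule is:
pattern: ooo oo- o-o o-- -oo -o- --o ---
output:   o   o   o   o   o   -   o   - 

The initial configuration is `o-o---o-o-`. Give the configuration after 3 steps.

-o-o-o-o-o

-o-o-o-o-o
o-o-o-o-o-
-o-o-o-o-o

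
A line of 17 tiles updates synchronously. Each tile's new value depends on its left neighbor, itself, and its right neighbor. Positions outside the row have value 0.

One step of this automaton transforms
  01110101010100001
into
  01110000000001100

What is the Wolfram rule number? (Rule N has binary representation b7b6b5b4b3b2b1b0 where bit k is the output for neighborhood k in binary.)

201

position 2: 111 → 1  (bit 7 = 1)
position 3: 110 → 1  (bit 6 = 1)
position 4: 101 → 0  (bit 5 = 0)
position 12: 100 → 0  (bit 4 = 0)
position 1: 011 → 1  (bit 3 = 1)
position 5: 010 → 0  (bit 2 = 0)
position 0: 001 → 0  (bit 1 = 0)
position 13: 000 → 1  (bit 0 = 1)
bits b7..b0 = 11001001 = 201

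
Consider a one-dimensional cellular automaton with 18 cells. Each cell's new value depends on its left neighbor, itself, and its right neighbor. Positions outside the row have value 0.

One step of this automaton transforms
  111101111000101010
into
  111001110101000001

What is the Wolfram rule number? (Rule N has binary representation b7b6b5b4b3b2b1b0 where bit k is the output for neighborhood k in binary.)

154

position 1: 111 → 1  (bit 7 = 1)
position 3: 110 → 0  (bit 6 = 0)
position 4: 101 → 0  (bit 5 = 0)
position 9: 100 → 1  (bit 4 = 1)
position 0: 011 → 1  (bit 3 = 1)
position 12: 010 → 0  (bit 2 = 0)
position 11: 001 → 1  (bit 1 = 1)
position 10: 000 → 0  (bit 0 = 0)
bits b7..b0 = 10011010 = 154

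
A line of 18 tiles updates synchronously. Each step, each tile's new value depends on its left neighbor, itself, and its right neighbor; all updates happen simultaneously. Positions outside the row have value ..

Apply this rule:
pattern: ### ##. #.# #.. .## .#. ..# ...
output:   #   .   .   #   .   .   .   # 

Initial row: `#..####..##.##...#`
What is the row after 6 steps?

#..####..#..#.#..#

.#..##.#......##..
..#.....#####...##
#..####..###.##...
.#..##.#..#....###
..#.....#..###..#.
#..####..#..#.#..#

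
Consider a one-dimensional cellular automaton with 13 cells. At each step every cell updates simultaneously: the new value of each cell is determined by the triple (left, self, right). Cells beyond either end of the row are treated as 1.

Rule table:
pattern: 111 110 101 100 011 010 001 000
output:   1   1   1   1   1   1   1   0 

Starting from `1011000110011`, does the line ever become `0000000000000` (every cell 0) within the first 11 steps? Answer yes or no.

1111101111111
1111111111111
1111111111111  (fixed point — unchanged through step 11)
step 11 is 1111111111111, still not uniform 0

no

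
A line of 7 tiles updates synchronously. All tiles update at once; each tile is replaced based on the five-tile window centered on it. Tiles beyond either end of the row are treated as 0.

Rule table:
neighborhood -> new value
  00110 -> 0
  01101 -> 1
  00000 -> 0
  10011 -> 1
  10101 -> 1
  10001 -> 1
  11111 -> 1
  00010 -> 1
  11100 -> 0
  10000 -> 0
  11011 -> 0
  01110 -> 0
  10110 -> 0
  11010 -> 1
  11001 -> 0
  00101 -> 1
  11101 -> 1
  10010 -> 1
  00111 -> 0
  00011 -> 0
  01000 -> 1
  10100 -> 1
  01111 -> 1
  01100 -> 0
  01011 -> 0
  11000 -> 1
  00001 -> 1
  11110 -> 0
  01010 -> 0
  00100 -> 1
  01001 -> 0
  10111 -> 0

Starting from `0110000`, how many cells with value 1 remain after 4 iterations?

6

iteration 1: 0001000
iteration 2: 0111100
iteration 3: 0010010
iteration 4: 1110111
count of 1: 6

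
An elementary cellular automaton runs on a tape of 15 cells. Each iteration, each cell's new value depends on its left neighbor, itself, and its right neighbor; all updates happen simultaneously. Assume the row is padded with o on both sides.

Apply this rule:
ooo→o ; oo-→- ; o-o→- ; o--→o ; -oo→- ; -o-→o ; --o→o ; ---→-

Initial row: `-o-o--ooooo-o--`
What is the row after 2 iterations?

iteration 1: -o-ooo-ooo--ooo
iteration 2: -o--o---o-oo-oo

-o--o---o-oo-oo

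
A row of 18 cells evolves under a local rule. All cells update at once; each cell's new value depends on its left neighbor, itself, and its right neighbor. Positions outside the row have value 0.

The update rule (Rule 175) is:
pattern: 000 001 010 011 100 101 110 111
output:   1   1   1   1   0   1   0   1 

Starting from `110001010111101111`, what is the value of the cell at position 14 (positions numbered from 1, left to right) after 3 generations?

generation 1: 100111111111011110
generation 2: 101111111110111100
generation 3: 111111111101111001
position 14 holds 1

1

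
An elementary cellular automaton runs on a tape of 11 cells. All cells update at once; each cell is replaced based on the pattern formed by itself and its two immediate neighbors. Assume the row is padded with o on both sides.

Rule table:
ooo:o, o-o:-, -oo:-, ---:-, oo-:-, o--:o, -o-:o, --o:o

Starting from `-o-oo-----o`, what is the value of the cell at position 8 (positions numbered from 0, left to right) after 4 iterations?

-

-o---o---o-
-oo-ooo-oo-
-----o-----
o---ooo---o
position 8 holds -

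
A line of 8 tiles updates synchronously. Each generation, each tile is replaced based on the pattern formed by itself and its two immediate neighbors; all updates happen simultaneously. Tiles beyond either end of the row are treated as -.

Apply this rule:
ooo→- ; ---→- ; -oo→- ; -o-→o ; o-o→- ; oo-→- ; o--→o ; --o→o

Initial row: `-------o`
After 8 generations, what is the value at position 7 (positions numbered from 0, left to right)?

------oo
-----o--
----ooo-
---o---o
--ooo-oo
-o------
ooo-----
---o----
position 7 holds -

-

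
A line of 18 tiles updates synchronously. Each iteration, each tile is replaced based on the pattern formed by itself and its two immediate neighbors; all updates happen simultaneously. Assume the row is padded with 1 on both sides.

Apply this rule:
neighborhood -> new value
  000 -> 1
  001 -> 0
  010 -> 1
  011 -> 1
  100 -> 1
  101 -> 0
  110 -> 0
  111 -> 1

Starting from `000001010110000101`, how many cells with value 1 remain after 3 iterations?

111101010101110101
111001010101100101
110101010101010101
count of 1: 10

10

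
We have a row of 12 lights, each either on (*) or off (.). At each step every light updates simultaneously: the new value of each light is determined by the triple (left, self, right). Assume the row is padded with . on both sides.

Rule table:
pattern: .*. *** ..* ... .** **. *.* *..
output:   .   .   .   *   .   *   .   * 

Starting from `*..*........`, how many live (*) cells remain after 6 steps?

4

.*..********
..*........*
*..*******..
.*.......***
..******...*
*......***..
count of *: 4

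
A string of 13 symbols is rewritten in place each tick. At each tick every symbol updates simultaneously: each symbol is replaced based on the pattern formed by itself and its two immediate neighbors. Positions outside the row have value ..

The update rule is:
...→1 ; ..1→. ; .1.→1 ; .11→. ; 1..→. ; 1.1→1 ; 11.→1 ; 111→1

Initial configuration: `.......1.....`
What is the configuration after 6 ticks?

111111.1.1111
.11111111.111
..11111111.11
1..11111111.1
1...111111111
1.1..11111111

1.1..11111111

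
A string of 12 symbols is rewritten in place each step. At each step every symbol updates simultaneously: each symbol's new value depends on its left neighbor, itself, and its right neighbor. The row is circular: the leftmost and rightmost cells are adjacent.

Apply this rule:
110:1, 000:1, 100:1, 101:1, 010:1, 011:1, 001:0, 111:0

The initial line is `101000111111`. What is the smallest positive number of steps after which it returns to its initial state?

12

111110100000
100011111110
111010000011
001111111010
101000001111
111111101000
100000111110
111110100011
000011111010
111010001111
001111101000
101000111111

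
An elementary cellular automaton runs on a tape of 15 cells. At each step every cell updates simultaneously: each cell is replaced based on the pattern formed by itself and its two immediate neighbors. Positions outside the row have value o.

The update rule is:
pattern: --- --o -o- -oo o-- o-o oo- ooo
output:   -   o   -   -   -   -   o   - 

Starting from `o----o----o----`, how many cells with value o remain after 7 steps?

5

o---o----o----o
o--o----o----o-
o-o----o----o--
o-----o----o--o
o----o----o--o-
o---o----o--o--
o--o----o--o--o
count of o: 5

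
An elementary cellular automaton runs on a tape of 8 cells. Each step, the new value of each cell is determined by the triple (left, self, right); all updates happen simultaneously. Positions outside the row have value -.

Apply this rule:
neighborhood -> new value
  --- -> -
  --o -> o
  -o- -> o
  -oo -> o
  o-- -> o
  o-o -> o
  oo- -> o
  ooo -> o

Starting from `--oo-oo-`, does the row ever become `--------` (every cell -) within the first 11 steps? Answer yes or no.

no

-ooooooo
oooooooo
oooooooo  (fixed point — unchanged through step 11)
step 11 is oooooooo, still not uniform -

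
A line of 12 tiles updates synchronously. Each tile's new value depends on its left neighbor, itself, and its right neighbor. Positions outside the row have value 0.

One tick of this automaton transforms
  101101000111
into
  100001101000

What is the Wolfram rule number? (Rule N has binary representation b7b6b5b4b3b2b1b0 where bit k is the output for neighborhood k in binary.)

position 10: 111 → 0  (bit 7 = 0)
position 3: 110 → 0  (bit 6 = 0)
position 1: 101 → 0  (bit 5 = 0)
position 6: 100 → 1  (bit 4 = 1)
position 2: 011 → 0  (bit 3 = 0)
position 0: 010 → 1  (bit 2 = 1)
position 8: 001 → 1  (bit 1 = 1)
position 7: 000 → 0  (bit 0 = 0)
bits b7..b0 = 00010110 = 22

22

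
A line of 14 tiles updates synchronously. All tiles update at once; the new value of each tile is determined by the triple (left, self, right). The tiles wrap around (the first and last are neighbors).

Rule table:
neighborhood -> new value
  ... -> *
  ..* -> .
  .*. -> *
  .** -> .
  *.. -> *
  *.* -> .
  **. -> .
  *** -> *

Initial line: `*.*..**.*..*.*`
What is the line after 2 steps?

..**....**.*..
*...***....***

*...***....***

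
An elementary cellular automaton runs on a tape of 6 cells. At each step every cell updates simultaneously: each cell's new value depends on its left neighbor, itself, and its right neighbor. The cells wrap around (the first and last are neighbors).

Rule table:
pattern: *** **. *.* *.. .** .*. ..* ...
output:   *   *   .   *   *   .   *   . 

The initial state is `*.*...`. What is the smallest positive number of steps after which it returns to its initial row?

step 1: ...*.*
step 2: *.*...

2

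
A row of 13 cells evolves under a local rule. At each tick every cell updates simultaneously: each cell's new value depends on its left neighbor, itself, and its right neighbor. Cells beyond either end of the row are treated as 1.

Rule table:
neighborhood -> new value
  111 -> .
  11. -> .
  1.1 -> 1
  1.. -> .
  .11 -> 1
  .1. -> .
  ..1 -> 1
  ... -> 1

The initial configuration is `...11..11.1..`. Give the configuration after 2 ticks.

11...11.1..11

.111..11.1..1
11...11.1..11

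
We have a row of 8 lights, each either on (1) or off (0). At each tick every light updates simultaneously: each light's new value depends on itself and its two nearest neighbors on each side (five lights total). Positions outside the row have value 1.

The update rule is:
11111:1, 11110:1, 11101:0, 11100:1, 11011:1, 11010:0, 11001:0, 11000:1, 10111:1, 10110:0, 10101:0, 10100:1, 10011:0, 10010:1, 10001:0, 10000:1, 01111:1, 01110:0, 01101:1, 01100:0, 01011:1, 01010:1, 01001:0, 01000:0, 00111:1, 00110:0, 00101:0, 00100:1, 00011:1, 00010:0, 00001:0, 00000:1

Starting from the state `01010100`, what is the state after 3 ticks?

00101100
01010000
00110101

00110101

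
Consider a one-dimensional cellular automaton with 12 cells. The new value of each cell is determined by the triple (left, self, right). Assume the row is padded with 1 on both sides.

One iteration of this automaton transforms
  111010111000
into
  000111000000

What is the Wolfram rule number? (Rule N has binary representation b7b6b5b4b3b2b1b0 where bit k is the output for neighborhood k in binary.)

36

position 0: 111 → 0  (bit 7 = 0)
position 2: 110 → 0  (bit 6 = 0)
position 3: 101 → 1  (bit 5 = 1)
position 9: 100 → 0  (bit 4 = 0)
position 6: 011 → 0  (bit 3 = 0)
position 4: 010 → 1  (bit 2 = 1)
position 11: 001 → 0  (bit 1 = 0)
position 10: 000 → 0  (bit 0 = 0)
bits b7..b0 = 00100100 = 36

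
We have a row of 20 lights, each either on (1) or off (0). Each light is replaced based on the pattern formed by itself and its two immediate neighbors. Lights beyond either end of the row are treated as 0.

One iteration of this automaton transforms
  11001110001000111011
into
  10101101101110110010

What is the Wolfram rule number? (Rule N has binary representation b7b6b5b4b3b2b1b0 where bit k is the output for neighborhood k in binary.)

157

position 5: 111 → 1  (bit 7 = 1)
position 1: 110 → 0  (bit 6 = 0)
position 17: 101 → 0  (bit 5 = 0)
position 2: 100 → 1  (bit 4 = 1)
position 0: 011 → 1  (bit 3 = 1)
position 10: 010 → 1  (bit 2 = 1)
position 3: 001 → 0  (bit 1 = 0)
position 8: 000 → 1  (bit 0 = 1)
bits b7..b0 = 10011101 = 157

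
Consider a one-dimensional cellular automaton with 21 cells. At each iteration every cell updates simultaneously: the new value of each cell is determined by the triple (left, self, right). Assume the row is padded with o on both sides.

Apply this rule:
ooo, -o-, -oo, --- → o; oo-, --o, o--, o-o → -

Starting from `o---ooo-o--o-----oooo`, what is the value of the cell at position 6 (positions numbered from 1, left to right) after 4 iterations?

-

--o-oo--o--o-ooo-oooo
--o-o---o--o-oo--oooo
--o-o-o-o--o-o---oooo
--o-o-o-o--o-o-o-oooo
position 6 holds -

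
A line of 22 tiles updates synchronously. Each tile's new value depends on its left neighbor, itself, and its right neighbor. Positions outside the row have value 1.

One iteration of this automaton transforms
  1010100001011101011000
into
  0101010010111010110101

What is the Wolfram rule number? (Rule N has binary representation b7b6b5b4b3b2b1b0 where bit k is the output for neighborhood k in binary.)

position 12: 111 → 1  (bit 7 = 1)
position 0: 110 → 0  (bit 6 = 0)
position 1: 101 → 1  (bit 5 = 1)
position 5: 100 → 1  (bit 4 = 1)
position 11: 011 → 1  (bit 3 = 1)
position 2: 010 → 0  (bit 2 = 0)
position 8: 001 → 1  (bit 1 = 1)
position 6: 000 → 0  (bit 0 = 0)
bits b7..b0 = 10111010 = 186

186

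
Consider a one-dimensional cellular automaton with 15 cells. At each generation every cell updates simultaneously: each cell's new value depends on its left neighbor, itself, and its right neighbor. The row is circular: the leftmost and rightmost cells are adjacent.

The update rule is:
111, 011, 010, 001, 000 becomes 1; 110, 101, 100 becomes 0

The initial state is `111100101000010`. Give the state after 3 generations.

111001101011110
110011001011100
100110011011001

100110011011001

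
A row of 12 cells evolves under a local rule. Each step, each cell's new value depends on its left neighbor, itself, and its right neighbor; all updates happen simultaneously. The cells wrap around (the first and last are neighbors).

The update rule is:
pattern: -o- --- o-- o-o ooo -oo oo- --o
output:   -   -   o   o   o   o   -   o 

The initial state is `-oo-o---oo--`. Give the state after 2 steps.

oo-o-o-oo-o-
o-o-o-oo-o-o

o-o-o-oo-o-o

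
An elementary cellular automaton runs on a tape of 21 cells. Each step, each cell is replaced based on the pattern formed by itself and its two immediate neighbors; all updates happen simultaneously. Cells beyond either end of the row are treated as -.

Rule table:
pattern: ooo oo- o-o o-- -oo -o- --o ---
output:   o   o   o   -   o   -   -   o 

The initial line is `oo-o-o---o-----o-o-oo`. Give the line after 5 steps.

oooooooo--ooooooooooo

ooo-o--o---ooo--o-ooo
oooo-----o-ooo---oooo
oooo-ooo--oooo-o-oooo
oooooooo--ooooo-ooooo
oooooooo--ooooooooooo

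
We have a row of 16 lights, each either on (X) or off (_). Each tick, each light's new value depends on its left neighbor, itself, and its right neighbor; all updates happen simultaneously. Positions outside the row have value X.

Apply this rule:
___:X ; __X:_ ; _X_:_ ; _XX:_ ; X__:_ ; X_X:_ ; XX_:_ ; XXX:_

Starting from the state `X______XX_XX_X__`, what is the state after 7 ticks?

_XXXXX__________

tick 1: __XXXX__________
tick 2: _______XXXXXXXX_
tick 3: _XXXXX__________
tick 4: _______XXXXXXXX_  (repeats tick 2; period 2)
tick 7: _XXXXX__________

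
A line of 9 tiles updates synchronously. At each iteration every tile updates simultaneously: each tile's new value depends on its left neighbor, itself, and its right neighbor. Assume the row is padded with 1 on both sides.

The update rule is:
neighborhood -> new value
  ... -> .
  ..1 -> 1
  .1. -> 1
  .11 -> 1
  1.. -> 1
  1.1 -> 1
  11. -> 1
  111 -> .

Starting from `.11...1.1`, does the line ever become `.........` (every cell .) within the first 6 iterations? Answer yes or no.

yes

1111.1111
...111...
1.11.11.1
111111111
.........
all cells are . at iteration 5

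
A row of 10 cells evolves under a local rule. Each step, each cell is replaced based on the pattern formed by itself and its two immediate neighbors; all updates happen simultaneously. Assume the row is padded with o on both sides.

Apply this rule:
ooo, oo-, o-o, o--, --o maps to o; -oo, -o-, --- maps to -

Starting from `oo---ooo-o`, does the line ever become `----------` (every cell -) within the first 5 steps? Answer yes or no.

step 1: ooo-o-ooo-
step 2: oooo-o-ooo
step 3: ooooo-o-oo
step 4: oooooo-o-o
step 5: ooooooo-o-
step 5 is ooooooo-o-, still not uniform -

no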